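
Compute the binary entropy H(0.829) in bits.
0.6600 bits

The binary entropy function is:
H(p) = -p log(p) - (1-p) log(1-p)

H(0.829) = -0.829 × log_2(0.829) - 0.171 × log_2(0.171)
H(0.829) = 0.6600 bits

Note: Binary entropy is maximized at p=0.5 (H=1 bit) and minimized at p=0 or p=1 (H=0).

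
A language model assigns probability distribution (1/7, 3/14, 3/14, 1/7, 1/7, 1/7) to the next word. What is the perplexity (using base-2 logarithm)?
5.8834

Perplexity is 2^H (or exp(H) for natural log).

First, H = -Σ p log p = 2.5567 bits
Perplexity = 2^2.5567 = 5.8834

Interpretation: The model's uncertainty is equivalent to choosing uniformly among 5.9 options.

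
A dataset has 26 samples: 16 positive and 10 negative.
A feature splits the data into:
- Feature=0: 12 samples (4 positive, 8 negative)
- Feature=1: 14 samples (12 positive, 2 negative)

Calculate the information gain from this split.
0.2188 bits

Information Gain = H(Y) - H(Y|Feature)

Before split:
P(positive) = 16/26 = 0.6154
H(Y) = 0.9612 bits

After split:
Feature=0: H = 0.9183 bits (weight = 12/26)
Feature=1: H = 0.5917 bits (weight = 14/26)
H(Y|Feature) = (12/26)×0.9183 + (14/26)×0.5917 = 0.7424 bits

Information Gain = 0.9612 - 0.7424 = 0.2188 bits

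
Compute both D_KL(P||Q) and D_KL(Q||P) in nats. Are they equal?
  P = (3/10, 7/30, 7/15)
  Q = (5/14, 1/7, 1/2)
D_KL(P||Q) = 0.0300, D_KL(Q||P) = 0.0267

KL divergence is not symmetric: D_KL(P||Q) ≠ D_KL(Q||P) in general.

D_KL(P||Q) = 0.0300 nats
D_KL(Q||P) = 0.0267 nats

No, they are not equal!

This asymmetry is why KL divergence is not a true distance metric.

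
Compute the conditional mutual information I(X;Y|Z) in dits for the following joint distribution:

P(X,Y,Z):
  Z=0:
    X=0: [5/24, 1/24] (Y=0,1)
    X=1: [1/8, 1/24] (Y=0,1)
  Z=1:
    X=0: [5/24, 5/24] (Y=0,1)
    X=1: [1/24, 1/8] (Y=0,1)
0.0078 dits

Conditional mutual information: I(X;Y|Z) = H(X|Z) + H(Y|Z) - H(X,Y|Z)

H(Z) = 0.2950
H(X,Z) = 0.5683 → H(X|Z) = 0.2734
H(Y,Z) = 0.5585 → H(Y|Z) = 0.2636
H(X,Y,Z) = 0.8241 → H(X,Y|Z) = 0.5291

I(X;Y|Z) = 0.2734 + 0.2636 - 0.5291 = 0.0078 dits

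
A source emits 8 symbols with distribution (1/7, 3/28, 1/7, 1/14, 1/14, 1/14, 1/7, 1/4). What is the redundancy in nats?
0.0941 nats

Redundancy measures how far a source is from maximum entropy:
R = H_max - H(X)

Maximum entropy for 8 symbols: H_max = log_e(8) = 2.0794 nats
Actual entropy: H(X) = 1.9854 nats
Redundancy: R = 2.0794 - 1.9854 = 0.0941 nats

This redundancy represents potential for compression: the source could be compressed by 0.0941 nats per symbol.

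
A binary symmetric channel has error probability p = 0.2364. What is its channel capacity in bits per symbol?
0.2110 bits

For a binary symmetric channel (BSC) with error probability p:
Capacity C = 1 - H(p) bits per symbol

where H(p) = -p log₂(p) - (1-p) log₂(1-p) is the binary entropy function.

H(0.2364) = 0.7890 bits
C = 1 - 0.7890 = 0.2110 bits per symbol

This means we can reliably transmit up to 0.2110 bits of information per channel use.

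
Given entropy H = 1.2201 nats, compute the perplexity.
3.3875

Perplexity is e^H (or exp(H) for natural log).

H = 1.2201 nats
Perplexity = e^1.2201 = 3.3875

Interpretation: The model's uncertainty is equivalent to choosing uniformly among 3.4 options.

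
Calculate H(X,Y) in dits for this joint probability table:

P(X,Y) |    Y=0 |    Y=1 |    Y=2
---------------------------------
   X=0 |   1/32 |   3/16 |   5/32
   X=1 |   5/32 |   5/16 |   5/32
0.7191 dits

Joint entropy is H(X,Y) = -Σ_{x,y} p(x,y) log p(x,y).

Summing over all non-zero entries:
H(X,Y) = -[1/32·log_10(1/32) + 3/16·log_10(3/16) + 5/32·log_10(5/32) + 5/32·log_10(5/32) + 5/16·log_10(5/16) + 5/32·log_10(5/32)]
H(X,Y) = 0.7191 dits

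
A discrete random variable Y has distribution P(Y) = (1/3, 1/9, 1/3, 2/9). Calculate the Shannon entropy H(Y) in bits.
1.8911 bits

Shannon entropy is H(X) = -Σ p(x) log p(x).

For P = (1/3, 1/9, 1/3, 2/9):
H = -1/3 × log_2(1/3) -1/9 × log_2(1/9) -1/3 × log_2(1/3) -2/9 × log_2(2/9)
H = 1.8911 bits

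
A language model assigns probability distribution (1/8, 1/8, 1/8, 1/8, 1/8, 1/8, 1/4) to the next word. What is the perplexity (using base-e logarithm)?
6.7272

Perplexity is e^H (or exp(H) for natural log).

First, H = -Σ p log p = 1.9062 nats
Perplexity = e^1.9062 = 6.7272

Interpretation: The model's uncertainty is equivalent to choosing uniformly among 6.7 options.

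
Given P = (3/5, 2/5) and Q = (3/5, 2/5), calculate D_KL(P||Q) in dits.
0.0000 dits

KL divergence: D_KL(P||Q) = Σ p(x) log(p(x)/q(x))

Computing term by term:
  x=0: 3/5 × log_10[(3/5)/(3/5)] = 3/5 × 0.0000 = 0.0000
  x=1: 2/5 × log_10[(2/5)/(2/5)] = 2/5 × 0.0000 = 0.0000

D_KL(P||Q) = 0.0000 dits

Note: KL divergence is always non-negative and equals 0 iff P = Q.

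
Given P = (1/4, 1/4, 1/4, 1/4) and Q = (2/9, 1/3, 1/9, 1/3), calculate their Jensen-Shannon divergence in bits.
0.0290 bits

Jensen-Shannon divergence is:
JSD(P||Q) = 0.5 × D_KL(P||M) + 0.5 × D_KL(Q||M)
where M = 0.5 × (P + Q) is the mixture distribution.

M = 0.5 × (1/4, 1/4, 1/4, 1/4) + 0.5 × (2/9, 1/3, 1/9, 1/3) = (0.236111, 7/24, 0.180556, 7/24)

D_KL(P||M) = 0.0268 bits
D_KL(Q||M) = 0.0312 bits

JSD(P||Q) = 0.5 × 0.0268 + 0.5 × 0.0312 = 0.0290 bits

Unlike KL divergence, JSD is symmetric and bounded: 0 ≤ JSD ≤ log(2).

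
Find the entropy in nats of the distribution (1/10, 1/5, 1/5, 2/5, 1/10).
1.4708 nats

Shannon entropy is H(X) = -Σ p(x) log p(x).

For P = (1/10, 1/5, 1/5, 2/5, 1/10):
H = -1/10 × log_e(1/10) -1/5 × log_e(1/5) -1/5 × log_e(1/5) -2/5 × log_e(2/5) -1/10 × log_e(1/10)
H = 1.4708 nats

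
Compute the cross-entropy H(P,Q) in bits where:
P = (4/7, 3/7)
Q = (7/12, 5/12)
0.9856 bits

Cross-entropy: H(P,Q) = -Σ p(x) log q(x)

Alternatively: H(P,Q) = H(P) + D_KL(P||Q)
H(P) = 0.9852 bits
D_KL(P||Q) = 0.0004 bits

H(P,Q) = 0.9852 + 0.0004 = 0.9856 bits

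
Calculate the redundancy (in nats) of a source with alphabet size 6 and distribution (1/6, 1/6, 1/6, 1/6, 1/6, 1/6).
0.0000 nats

Redundancy measures how far a source is from maximum entropy:
R = H_max - H(X)

Maximum entropy for 6 symbols: H_max = log_e(6) = 1.7918 nats
Actual entropy: H(X) = 1.7918 nats
Redundancy: R = 1.7918 - 1.7918 = 0.0000 nats

This redundancy represents potential for compression: the source could be compressed by 0.0000 nats per symbol.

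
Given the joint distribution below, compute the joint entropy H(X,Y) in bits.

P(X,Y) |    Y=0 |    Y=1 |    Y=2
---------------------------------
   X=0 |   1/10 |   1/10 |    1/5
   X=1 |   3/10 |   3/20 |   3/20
2.4710 bits

Joint entropy is H(X,Y) = -Σ_{x,y} p(x,y) log p(x,y).

Summing over all non-zero entries:
H(X,Y) = -[1/10·log_2(1/10) + 1/10·log_2(1/10) + 1/5·log_2(1/5) + 3/10·log_2(3/10) + 3/20·log_2(3/20) + 3/20·log_2(3/20)]
H(X,Y) = 2.4710 bits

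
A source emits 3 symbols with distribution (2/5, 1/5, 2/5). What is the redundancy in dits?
0.0190 dits

Redundancy measures how far a source is from maximum entropy:
R = H_max - H(X)

Maximum entropy for 3 symbols: H_max = log_10(3) = 0.4771 dits
Actual entropy: H(X) = 0.4581 dits
Redundancy: R = 0.4771 - 0.4581 = 0.0190 dits

This redundancy represents potential for compression: the source could be compressed by 0.0190 dits per symbol.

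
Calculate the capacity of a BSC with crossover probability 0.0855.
0.5787 bits

For a binary symmetric channel (BSC) with error probability p:
Capacity C = 1 - H(p) bits per symbol

where H(p) = -p log₂(p) - (1-p) log₂(1-p) is the binary entropy function.

H(0.0855) = 0.4213 bits
C = 1 - 0.4213 = 0.5787 bits per symbol

This means we can reliably transmit up to 0.5787 bits of information per channel use.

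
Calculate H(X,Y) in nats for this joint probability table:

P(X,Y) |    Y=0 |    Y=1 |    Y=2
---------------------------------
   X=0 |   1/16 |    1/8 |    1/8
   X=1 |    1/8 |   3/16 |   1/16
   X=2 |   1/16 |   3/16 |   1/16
2.1007 nats

Joint entropy is H(X,Y) = -Σ_{x,y} p(x,y) log p(x,y).

Summing over all non-zero entries:
H(X,Y) = -[1/16·log_e(1/16) + 1/8·log_e(1/8) + 1/8·log_e(1/8) + 1/8·log_e(1/8) + 3/16·log_e(3/16) + 1/16·log_e(1/16) + 1/16·log_e(1/16) + 3/16·log_e(3/16) + 1/16·log_e(1/16)]
H(X,Y) = 2.1007 nats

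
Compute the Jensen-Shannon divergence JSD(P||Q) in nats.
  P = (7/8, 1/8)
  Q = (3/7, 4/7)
0.1165 nats

Jensen-Shannon divergence is:
JSD(P||Q) = 0.5 × D_KL(P||M) + 0.5 × D_KL(Q||M)
where M = 0.5 × (P + Q) is the mixture distribution.

M = 0.5 × (7/8, 1/8) + 0.5 × (3/7, 4/7) = (0.651786, 0.348214)

D_KL(P||M) = 0.1296 nats
D_KL(Q||M) = 0.1034 nats

JSD(P||Q) = 0.5 × 0.1296 + 0.5 × 0.1034 = 0.1165 nats

Unlike KL divergence, JSD is symmetric and bounded: 0 ≤ JSD ≤ log(2).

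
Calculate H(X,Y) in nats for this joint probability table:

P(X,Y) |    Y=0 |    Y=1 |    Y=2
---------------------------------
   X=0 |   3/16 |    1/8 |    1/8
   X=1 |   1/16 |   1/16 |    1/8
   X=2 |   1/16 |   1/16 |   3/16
2.1007 nats

Joint entropy is H(X,Y) = -Σ_{x,y} p(x,y) log p(x,y).

Summing over all non-zero entries:
H(X,Y) = -[3/16·log_e(3/16) + 1/8·log_e(1/8) + 1/8·log_e(1/8) + 1/16·log_e(1/16) + 1/16·log_e(1/16) + 1/8·log_e(1/8) + 1/16·log_e(1/16) + 1/16·log_e(1/16) + 3/16·log_e(3/16)]
H(X,Y) = 2.1007 nats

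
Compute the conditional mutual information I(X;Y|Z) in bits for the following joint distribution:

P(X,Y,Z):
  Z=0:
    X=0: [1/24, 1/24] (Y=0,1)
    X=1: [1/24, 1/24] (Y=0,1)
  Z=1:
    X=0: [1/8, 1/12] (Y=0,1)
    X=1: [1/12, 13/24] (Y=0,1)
0.1197 bits

Conditional mutual information: I(X;Y|Z) = H(X|Z) + H(Y|Z) - H(X,Y|Z)

H(Z) = 0.6500
H(X,Z) = 1.4928 → H(X|Z) = 0.8427
H(Y,Z) = 1.4928 → H(Y|Z) = 0.8427
H(X,Y,Z) = 2.2158 → H(X,Y|Z) = 1.5657

I(X;Y|Z) = 0.8427 + 0.8427 - 1.5657 = 0.1197 bits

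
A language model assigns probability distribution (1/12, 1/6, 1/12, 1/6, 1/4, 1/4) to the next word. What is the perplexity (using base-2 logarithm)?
5.4989

Perplexity is 2^H (or exp(H) for natural log).

First, H = -Σ p log p = 2.4591 bits
Perplexity = 2^2.4591 = 5.4989

Interpretation: The model's uncertainty is equivalent to choosing uniformly among 5.5 options.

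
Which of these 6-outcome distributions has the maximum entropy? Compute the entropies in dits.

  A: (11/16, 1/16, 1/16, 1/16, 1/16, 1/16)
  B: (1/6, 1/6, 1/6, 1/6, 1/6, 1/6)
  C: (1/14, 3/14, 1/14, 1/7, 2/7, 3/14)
B

For a discrete distribution over n outcomes, entropy is maximized by the uniform distribution.

Computing entropies:
H(A) = 0.4882 dits
H(B) = 0.7782 dits
H(C) = 0.7266 dits

The uniform distribution (where all probabilities equal 1/6) achieves the maximum entropy of log_10(6) = 0.7782 dits.

Distribution B has the highest entropy.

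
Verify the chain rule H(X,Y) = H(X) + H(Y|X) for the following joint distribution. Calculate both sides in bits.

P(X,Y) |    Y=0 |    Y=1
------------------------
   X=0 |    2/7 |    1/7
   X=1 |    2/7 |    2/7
H(X,Y) = 1.9502, H(X) = 0.9852, H(Y|X) = 0.9650 (all in bits)

Chain rule: H(X,Y) = H(X) + H(Y|X)

Left side — joint entropy directly:
H(X,Y) = -Σ p(x,y) log p(x,y) = 1.9502 bits

Right side — compute H(Y|X) from the conditional distributions:
P(X) = (3/7, 4/7), so H(X) = 0.9852 bits
H(Y|X) = Σ_x P(X=x) · H(Y|X=x):
  P(Y|X=0) = (2/3, 1/3), H(Y|X=0) = 0.9183, weight P(X=0) = 3/7
  P(Y|X=1) = (1/2, 1/2), H(Y|X=1) = 1.0000, weight P(X=1) = 4/7
H(Y|X) = 0.9650 bits

H(X) + H(Y|X) = 0.9852 + 0.9650 = 1.9502 bits

Both sides equal 1.9502 bits. ✓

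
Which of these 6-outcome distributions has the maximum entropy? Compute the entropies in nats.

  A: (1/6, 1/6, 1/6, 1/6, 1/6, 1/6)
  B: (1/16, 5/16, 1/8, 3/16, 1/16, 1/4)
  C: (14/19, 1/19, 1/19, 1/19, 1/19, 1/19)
A

For a discrete distribution over n outcomes, entropy is maximized by the uniform distribution.

Computing entropies:
H(A) = 1.7918 nats
H(B) = 1.6304 nats
H(C) = 0.9999 nats

The uniform distribution (where all probabilities equal 1/6) achieves the maximum entropy of log_e(6) = 1.7918 nats.

Distribution A has the highest entropy.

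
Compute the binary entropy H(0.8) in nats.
0.5004 nats

The binary entropy function is:
H(p) = -p log(p) - (1-p) log(1-p)

H(0.8) = -0.8 × log_e(0.8) - 0.2 × log_e(0.2)
H(0.8) = 0.5004 nats

Note: Binary entropy is maximized at p=0.5 (H=1 bit) and minimized at p=0 or p=1 (H=0).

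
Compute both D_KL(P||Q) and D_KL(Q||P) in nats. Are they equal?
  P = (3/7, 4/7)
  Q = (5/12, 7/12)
D_KL(P||Q) = 0.0003, D_KL(Q||P) = 0.0003

KL divergence is not symmetric: D_KL(P||Q) ≠ D_KL(Q||P) in general.

D_KL(P||Q) = 0.0003 nats
D_KL(Q||P) = 0.0003 nats

In this case they happen to be equal (to 4 decimal places).

This asymmetry is why KL divergence is not a true distance metric.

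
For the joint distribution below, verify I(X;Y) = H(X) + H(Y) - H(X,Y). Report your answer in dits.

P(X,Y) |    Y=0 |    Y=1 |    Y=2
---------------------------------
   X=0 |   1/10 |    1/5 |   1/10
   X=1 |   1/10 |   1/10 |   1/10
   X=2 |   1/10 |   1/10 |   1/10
I(X;Y) = 0.0060 dits

Mutual information has multiple equivalent forms:
- I(X;Y) = H(X) - H(X|Y)
- I(X;Y) = H(Y) - H(Y|X)
- I(X;Y) = H(X) + H(Y) - H(X,Y)

Computing all quantities:
H(X) = 0.4729, H(Y) = 0.4729, H(X,Y) = 0.9398
H(X|Y) = 0.4669, H(Y|X) = 0.4669

Verification:
H(X) - H(X|Y) = 0.4729 - 0.4669 = 0.0060
H(Y) - H(Y|X) = 0.4729 - 0.4669 = 0.0060
H(X) + H(Y) - H(X,Y) = 0.4729 + 0.4729 - 0.9398 = 0.0060

All forms give I(X;Y) = 0.0060 dits. ✓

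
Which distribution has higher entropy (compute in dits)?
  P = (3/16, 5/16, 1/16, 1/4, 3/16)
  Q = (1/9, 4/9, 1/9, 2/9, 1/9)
P

Computing entropies in dits:
H(P) = 0.6563
H(Q) = 0.6198

Distribution P has higher entropy.

Intuition: The distribution closer to uniform (more spread out) has higher entropy.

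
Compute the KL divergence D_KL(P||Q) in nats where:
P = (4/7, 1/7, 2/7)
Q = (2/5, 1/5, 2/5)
0.0596 nats

KL divergence: D_KL(P||Q) = Σ p(x) log(p(x)/q(x))

Computing term by term:
  x=0: 4/7 × log_e[(4/7)/(2/5)] = 4/7 × 0.3567 = 0.2038
  x=1: 1/7 × log_e[(1/7)/(1/5)] = 1/7 × -0.3365 = -0.0481
  x=2: 2/7 × log_e[(2/7)/(2/5)] = 2/7 × -0.3365 = -0.0961

D_KL(P||Q) = 0.0596 nats

Note: KL divergence is always non-negative and equals 0 iff P = Q.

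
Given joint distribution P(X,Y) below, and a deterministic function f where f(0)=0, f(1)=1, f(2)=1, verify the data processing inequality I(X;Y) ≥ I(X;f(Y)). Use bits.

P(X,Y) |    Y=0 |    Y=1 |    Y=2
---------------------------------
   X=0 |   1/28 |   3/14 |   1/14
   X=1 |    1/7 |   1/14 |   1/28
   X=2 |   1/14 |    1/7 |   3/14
I(X;Y) = 0.1866, I(X;f(Y)) = 0.1246, inequality holds: 0.1866 ≥ 0.1246

Data Processing Inequality: For any Markov chain X → Y → Z, we have I(X;Y) ≥ I(X;Z).

Here Z = f(Y) is a deterministic function of Y, forming X → Y → Z.

Original I(X;Y) = 0.1866 bits

After applying f:
P(X,Z) where Z=f(Y):
- P(X,Z=0) = P(X,Y=0)
- P(X,Z=1) = P(X,Y=1) + P(X,Y=2)

I(X;Z) = I(X;f(Y)) = 0.1246 bits

Verification: 0.1866 ≥ 0.1246 ✓

Information cannot be created by processing; the function f can only lose information about X.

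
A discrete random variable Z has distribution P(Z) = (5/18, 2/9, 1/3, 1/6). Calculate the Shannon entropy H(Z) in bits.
1.9547 bits

Shannon entropy is H(X) = -Σ p(x) log p(x).

For P = (5/18, 2/9, 1/3, 1/6):
H = -5/18 × log_2(5/18) -2/9 × log_2(2/9) -1/3 × log_2(1/3) -1/6 × log_2(1/6)
H = 1.9547 bits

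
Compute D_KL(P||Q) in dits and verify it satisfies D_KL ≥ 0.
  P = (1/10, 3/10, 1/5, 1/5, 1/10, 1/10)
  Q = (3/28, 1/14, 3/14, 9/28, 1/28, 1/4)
0.1417 dits

KL divergence satisfies the Gibbs inequality: D_KL(P||Q) ≥ 0 for all distributions P, Q.

D_KL(P||Q) = Σ p(x) log(p(x)/q(x))
Term by term:
  x=0: 1/10 × log_10[(1/10)/(3/28)] = -0.0030
  x=1: 3/10 × log_10[(3/10)/(1/14)] = 0.1870
  x=2: 1/5 × log_10[(1/5)/(3/14)] = -0.0060
  x=3: 1/5 × log_10[(1/5)/(9/28)] = -0.0412
  x=4: 1/10 × log_10[(1/10)/(1/28)] = 0.0447
  x=5: 1/10 × log_10[(1/10)/(1/4)] = -0.0398
D_KL(P||Q) = 0.1417 dits

D_KL(P||Q) = 0.1417 ≥ 0 ✓

This non-negativity is a fundamental property: relative entropy cannot be negative because it measures how different Q is from P.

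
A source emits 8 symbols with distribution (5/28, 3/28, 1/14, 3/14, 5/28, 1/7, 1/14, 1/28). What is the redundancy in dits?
0.0524 dits

Redundancy measures how far a source is from maximum entropy:
R = H_max - H(X)

Maximum entropy for 8 symbols: H_max = log_10(8) = 0.9031 dits
Actual entropy: H(X) = 0.8506 dits
Redundancy: R = 0.9031 - 0.8506 = 0.0524 dits

This redundancy represents potential for compression: the source could be compressed by 0.0524 dits per symbol.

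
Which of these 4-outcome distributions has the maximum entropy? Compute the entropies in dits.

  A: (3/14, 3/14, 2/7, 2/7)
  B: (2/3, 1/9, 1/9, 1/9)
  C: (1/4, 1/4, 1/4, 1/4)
C

For a discrete distribution over n outcomes, entropy is maximized by the uniform distribution.

Computing entropies:
H(A) = 0.5976 dits
H(B) = 0.4355 dits
H(C) = 0.6021 dits

The uniform distribution (where all probabilities equal 1/4) achieves the maximum entropy of log_10(4) = 0.6021 dits.

Distribution C has the highest entropy.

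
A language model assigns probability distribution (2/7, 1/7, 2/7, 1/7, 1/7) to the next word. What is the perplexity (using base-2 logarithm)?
4.7107

Perplexity is 2^H (or exp(H) for natural log).

First, H = -Σ p log p = 2.2359 bits
Perplexity = 2^2.2359 = 4.7107

Interpretation: The model's uncertainty is equivalent to choosing uniformly among 4.7 options.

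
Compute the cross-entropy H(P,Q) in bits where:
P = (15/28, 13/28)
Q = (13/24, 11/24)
0.9964 bits

Cross-entropy: H(P,Q) = -Σ p(x) log q(x)

Alternatively: H(P,Q) = H(P) + D_KL(P||Q)
H(P) = 0.9963 bits
D_KL(P||Q) = 0.0001 bits

H(P,Q) = 0.9963 + 0.0001 = 0.9964 bits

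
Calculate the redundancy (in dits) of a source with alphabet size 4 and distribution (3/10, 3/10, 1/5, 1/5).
0.0087 dits

Redundancy measures how far a source is from maximum entropy:
R = H_max - H(X)

Maximum entropy for 4 symbols: H_max = log_10(4) = 0.6021 dits
Actual entropy: H(X) = 0.5933 dits
Redundancy: R = 0.6021 - 0.5933 = 0.0087 dits

This redundancy represents potential for compression: the source could be compressed by 0.0087 dits per symbol.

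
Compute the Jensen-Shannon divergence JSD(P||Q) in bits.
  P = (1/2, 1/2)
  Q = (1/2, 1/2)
0.0000 bits

Jensen-Shannon divergence is:
JSD(P||Q) = 0.5 × D_KL(P||M) + 0.5 × D_KL(Q||M)
where M = 0.5 × (P + Q) is the mixture distribution.

M = 0.5 × (1/2, 1/2) + 0.5 × (1/2, 1/2) = (1/2, 1/2)

D_KL(P||M) = 0.0000 bits
D_KL(Q||M) = 0.0000 bits

JSD(P||Q) = 0.5 × 0.0000 + 0.5 × 0.0000 = 0.0000 bits

Unlike KL divergence, JSD is symmetric and bounded: 0 ≤ JSD ≤ log(2).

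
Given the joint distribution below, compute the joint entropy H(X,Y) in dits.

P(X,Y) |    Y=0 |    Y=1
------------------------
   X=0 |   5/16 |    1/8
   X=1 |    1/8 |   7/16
0.5407 dits

Joint entropy is H(X,Y) = -Σ_{x,y} p(x,y) log p(x,y).

Summing over all non-zero entries:
H(X,Y) = -[5/16·log_10(5/16) + 1/8·log_10(1/8) + 1/8·log_10(1/8) + 7/16·log_10(7/16)]
H(X,Y) = 0.5407 dits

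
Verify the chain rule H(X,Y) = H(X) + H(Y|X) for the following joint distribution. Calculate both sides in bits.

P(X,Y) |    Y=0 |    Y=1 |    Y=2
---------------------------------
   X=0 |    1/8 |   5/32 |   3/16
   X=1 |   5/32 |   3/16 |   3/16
H(X,Y) = 2.5704, H(X) = 0.9972, H(Y|X) = 1.5732 (all in bits)

Chain rule: H(X,Y) = H(X) + H(Y|X)

Left side — joint entropy directly:
H(X,Y) = -Σ p(x,y) log p(x,y) = 2.5704 bits

Right side — compute H(Y|X) from the conditional distributions:
P(X) = (15/32, 17/32), so H(X) = 0.9972 bits
H(Y|X) = Σ_x P(X=x) · H(Y|X=x):
  P(Y|X=0) = (4/15, 1/3, 2/5), H(Y|X=0) = 1.5656, weight P(X=0) = 15/32
  P(Y|X=1) = (5/17, 6/17, 6/17), H(Y|X=1) = 1.5799, weight P(X=1) = 17/32
H(Y|X) = 1.5732 bits

H(X) + H(Y|X) = 0.9972 + 1.5732 = 2.5704 bits

Both sides equal 2.5704 bits. ✓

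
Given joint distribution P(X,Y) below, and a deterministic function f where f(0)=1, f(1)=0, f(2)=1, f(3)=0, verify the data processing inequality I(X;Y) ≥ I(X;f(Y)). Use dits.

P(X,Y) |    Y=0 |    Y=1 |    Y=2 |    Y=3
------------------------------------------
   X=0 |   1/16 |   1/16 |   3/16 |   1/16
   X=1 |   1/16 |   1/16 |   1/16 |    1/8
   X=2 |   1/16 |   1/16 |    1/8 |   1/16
I(X;Y) = 0.0189, I(X;f(Y)) = 0.0113, inequality holds: 0.0189 ≥ 0.0113

Data Processing Inequality: For any Markov chain X → Y → Z, we have I(X;Y) ≥ I(X;Z).

Here Z = f(Y) is a deterministic function of Y, forming X → Y → Z.

Original I(X;Y) = 0.0189 dits

After applying f:
P(X,Z) where Z=f(Y):
- P(X,Z=0) = P(X,Y=1) + P(X,Y=3)
- P(X,Z=1) = P(X,Y=0) + P(X,Y=2)

I(X;Z) = I(X;f(Y)) = 0.0113 dits

Verification: 0.0189 ≥ 0.0113 ✓

Information cannot be created by processing; the function f can only lose information about X.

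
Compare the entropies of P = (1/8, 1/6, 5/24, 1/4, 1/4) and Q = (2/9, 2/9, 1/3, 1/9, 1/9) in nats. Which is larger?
P

Computing entropies in nats:
H(P) = 1.5785
H(Q) = 1.5230

Distribution P has higher entropy.

Intuition: The distribution closer to uniform (more spread out) has higher entropy.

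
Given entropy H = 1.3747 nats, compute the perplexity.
3.9539

Perplexity is e^H (or exp(H) for natural log).

H = 1.3747 nats
Perplexity = e^1.3747 = 3.9539

Interpretation: The model's uncertainty is equivalent to choosing uniformly among 4.0 options.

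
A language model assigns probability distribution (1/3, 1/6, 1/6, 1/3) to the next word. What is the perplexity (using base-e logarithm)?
3.7798

Perplexity is e^H (or exp(H) for natural log).

First, H = -Σ p log p = 1.3297 nats
Perplexity = e^1.3297 = 3.7798

Interpretation: The model's uncertainty is equivalent to choosing uniformly among 3.8 options.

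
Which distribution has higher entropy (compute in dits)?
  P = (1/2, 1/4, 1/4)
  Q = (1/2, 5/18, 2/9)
P

Computing entropies in dits:
H(P) = 0.4515
H(Q) = 0.4502

Distribution P has higher entropy.

Intuition: The distribution closer to uniform (more spread out) has higher entropy.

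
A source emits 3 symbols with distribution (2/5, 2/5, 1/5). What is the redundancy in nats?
0.0437 nats

Redundancy measures how far a source is from maximum entropy:
R = H_max - H(X)

Maximum entropy for 3 symbols: H_max = log_e(3) = 1.0986 nats
Actual entropy: H(X) = 1.0549 nats
Redundancy: R = 1.0986 - 1.0549 = 0.0437 nats

This redundancy represents potential for compression: the source could be compressed by 0.0437 nats per symbol.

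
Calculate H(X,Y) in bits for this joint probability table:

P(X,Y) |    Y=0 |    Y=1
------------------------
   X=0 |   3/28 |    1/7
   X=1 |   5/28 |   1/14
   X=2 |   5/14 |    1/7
2.3936 bits

Joint entropy is H(X,Y) = -Σ_{x,y} p(x,y) log p(x,y).

Summing over all non-zero entries:
H(X,Y) = -[3/28·log_2(3/28) + 1/7·log_2(1/7) + 5/28·log_2(5/28) + 1/14·log_2(1/14) + 5/14·log_2(5/14) + 1/7·log_2(1/7)]
H(X,Y) = 2.3936 bits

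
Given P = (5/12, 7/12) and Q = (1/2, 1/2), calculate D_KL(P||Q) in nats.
0.0140 nats

KL divergence: D_KL(P||Q) = Σ p(x) log(p(x)/q(x))

Computing term by term:
  x=0: 5/12 × log_e[(5/12)/(1/2)] = 5/12 × -0.1823 = -0.0760
  x=1: 7/12 × log_e[(7/12)/(1/2)] = 7/12 × 0.1542 = 0.0899

D_KL(P||Q) = 0.0140 nats

Note: KL divergence is always non-negative and equals 0 iff P = Q.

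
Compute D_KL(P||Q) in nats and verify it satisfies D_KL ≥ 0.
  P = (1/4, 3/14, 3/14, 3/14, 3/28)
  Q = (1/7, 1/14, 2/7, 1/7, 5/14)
0.2716 nats

KL divergence satisfies the Gibbs inequality: D_KL(P||Q) ≥ 0 for all distributions P, Q.

D_KL(P||Q) = Σ p(x) log(p(x)/q(x))
Term by term:
  x=0: 1/4 × log_e[(1/4)/(1/7)] = 0.1399
  x=1: 3/14 × log_e[(3/14)/(1/14)] = 0.2354
  x=2: 3/14 × log_e[(3/14)/(2/7)] = -0.0616
  x=3: 3/14 × log_e[(3/14)/(1/7)] = 0.0869
  x=4: 3/28 × log_e[(3/28)/(5/14)] = -0.1290
D_KL(P||Q) = 0.2716 nats

D_KL(P||Q) = 0.2716 ≥ 0 ✓

This non-negativity is a fundamental property: relative entropy cannot be negative because it measures how different Q is from P.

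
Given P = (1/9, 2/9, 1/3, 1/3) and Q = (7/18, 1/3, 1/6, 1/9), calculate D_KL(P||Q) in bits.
0.5308 bits

KL divergence: D_KL(P||Q) = Σ p(x) log(p(x)/q(x))

Computing term by term:
  x=0: 1/9 × log_2[(1/9)/(7/18)] = 1/9 × -1.8074 = -0.2008
  x=1: 2/9 × log_2[(2/9)/(1/3)] = 2/9 × -0.5850 = -0.1300
  x=2: 1/3 × log_2[(1/3)/(1/6)] = 1/3 × 1.0000 = 0.3333
  x=3: 1/3 × log_2[(1/3)/(1/9)] = 1/3 × 1.5850 = 0.5283

D_KL(P||Q) = 0.5308 bits

Note: KL divergence is always non-negative and equals 0 iff P = Q.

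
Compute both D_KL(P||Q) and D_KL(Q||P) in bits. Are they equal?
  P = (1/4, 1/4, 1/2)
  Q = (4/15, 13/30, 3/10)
D_KL(P||Q) = 0.1468, D_KL(Q||P) = 0.1476

KL divergence is not symmetric: D_KL(P||Q) ≠ D_KL(Q||P) in general.

D_KL(P||Q) = 0.1468 bits
D_KL(Q||P) = 0.1476 bits

No, they are not equal!

This asymmetry is why KL divergence is not a true distance metric.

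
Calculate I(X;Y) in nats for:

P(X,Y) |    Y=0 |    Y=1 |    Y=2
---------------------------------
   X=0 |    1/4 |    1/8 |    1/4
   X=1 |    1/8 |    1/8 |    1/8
0.0109 nats

Mutual information: I(X;Y) = H(X) + H(Y) - H(X,Y)

Marginals:
P(X) = (5/8, 3/8), H(X) = 0.6616 nats
P(Y) = (3/8, 1/4, 3/8), H(Y) = 1.0822 nats

Joint entropy: H(X,Y) = 1.7329 nats

I(X;Y) = 0.6616 + 1.0822 - 1.7329 = 0.0109 nats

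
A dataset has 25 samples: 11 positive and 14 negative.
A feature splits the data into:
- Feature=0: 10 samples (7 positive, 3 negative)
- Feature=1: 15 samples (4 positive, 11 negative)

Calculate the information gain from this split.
0.1351 bits

Information Gain = H(Y) - H(Y|Feature)

Before split:
P(positive) = 11/25 = 0.4400
H(Y) = 0.9896 bits

After split:
Feature=0: H = 0.8813 bits (weight = 10/25)
Feature=1: H = 0.8366 bits (weight = 15/25)
H(Y|Feature) = (10/25)×0.8813 + (15/25)×0.8366 = 0.8545 bits

Information Gain = 0.9896 - 0.8545 = 0.1351 bits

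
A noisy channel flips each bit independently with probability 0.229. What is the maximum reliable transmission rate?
0.2237 bits

For a binary symmetric channel (BSC) with error probability p:
Capacity C = 1 - H(p) bits per symbol

where H(p) = -p log₂(p) - (1-p) log₂(1-p) is the binary entropy function.

H(0.229) = 0.7763 bits
C = 1 - 0.7763 = 0.2237 bits per symbol

This means we can reliably transmit up to 0.2237 bits of information per channel use.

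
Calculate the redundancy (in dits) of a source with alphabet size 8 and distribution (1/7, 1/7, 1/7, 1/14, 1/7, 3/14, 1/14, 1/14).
0.0312 dits

Redundancy measures how far a source is from maximum entropy:
R = H_max - H(X)

Maximum entropy for 8 symbols: H_max = log_10(8) = 0.9031 dits
Actual entropy: H(X) = 0.8719 dits
Redundancy: R = 0.9031 - 0.8719 = 0.0312 dits

This redundancy represents potential for compression: the source could be compressed by 0.0312 dits per symbol.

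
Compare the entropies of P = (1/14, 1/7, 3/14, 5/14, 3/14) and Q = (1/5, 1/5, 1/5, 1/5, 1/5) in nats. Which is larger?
Q

Computing entropies in nats:
H(P) = 1.4944
H(Q) = 1.6094

Distribution Q has higher entropy.

Intuition: The distribution closer to uniform (more spread out) has higher entropy.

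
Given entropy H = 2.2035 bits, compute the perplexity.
4.6060

Perplexity is 2^H (or exp(H) for natural log).

H = 2.2035 bits
Perplexity = 2^2.2035 = 4.6060

Interpretation: The model's uncertainty is equivalent to choosing uniformly among 4.6 options.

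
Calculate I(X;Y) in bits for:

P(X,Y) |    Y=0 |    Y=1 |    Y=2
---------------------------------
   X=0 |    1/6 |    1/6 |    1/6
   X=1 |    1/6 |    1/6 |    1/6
0.0000 bits

Mutual information: I(X;Y) = H(X) + H(Y) - H(X,Y)

Marginals:
P(X) = (1/2, 1/2), H(X) = 1.0000 bits
P(Y) = (1/3, 1/3, 1/3), H(Y) = 1.5850 bits

Joint entropy: H(X,Y) = 2.5850 bits

I(X;Y) = 1.0000 + 1.5850 - 2.5850 = 0.0000 bits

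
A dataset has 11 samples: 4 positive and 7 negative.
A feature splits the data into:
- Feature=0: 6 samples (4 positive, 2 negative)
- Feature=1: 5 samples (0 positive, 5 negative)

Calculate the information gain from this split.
0.4448 bits

Information Gain = H(Y) - H(Y|Feature)

Before split:
P(positive) = 4/11 = 0.3636
H(Y) = 0.9457 bits

After split:
Feature=0: H = 0.9183 bits (weight = 6/11)
Feature=1: H = 0.0000 bits (weight = 5/11)
H(Y|Feature) = (6/11)×0.9183 + (5/11)×0.0000 = 0.5009 bits

Information Gain = 0.9457 - 0.5009 = 0.4448 bits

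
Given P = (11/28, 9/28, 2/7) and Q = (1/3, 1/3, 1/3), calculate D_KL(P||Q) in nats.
0.0088 nats

KL divergence: D_KL(P||Q) = Σ p(x) log(p(x)/q(x))

Computing term by term:
  x=0: 11/28 × log_e[(11/28)/(1/3)] = 11/28 × 0.1643 = 0.0645
  x=1: 9/28 × log_e[(9/28)/(1/3)] = 9/28 × -0.0364 = -0.0117
  x=2: 2/7 × log_e[(2/7)/(1/3)] = 2/7 × -0.1542 = -0.0440

D_KL(P||Q) = 0.0088 nats

Note: KL divergence is always non-negative and equals 0 iff P = Q.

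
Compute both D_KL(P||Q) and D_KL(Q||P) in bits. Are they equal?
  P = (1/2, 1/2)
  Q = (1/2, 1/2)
D_KL(P||Q) = 0.0000, D_KL(Q||P) = 0.0000

KL divergence is not symmetric: D_KL(P||Q) ≠ D_KL(Q||P) in general.

D_KL(P||Q) = 0.0000 bits
D_KL(Q||P) = 0.0000 bits

In this case they happen to be equal (to 4 decimal places).

This asymmetry is why KL divergence is not a true distance metric.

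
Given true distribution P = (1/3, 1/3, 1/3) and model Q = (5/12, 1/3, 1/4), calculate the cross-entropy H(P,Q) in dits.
0.4865 dits

Cross-entropy: H(P,Q) = -Σ p(x) log q(x)

Alternatively: H(P,Q) = H(P) + D_KL(P||Q)
H(P) = 0.4771 dits
D_KL(P||Q) = 0.0093 dits

H(P,Q) = 0.4771 + 0.0093 = 0.4865 dits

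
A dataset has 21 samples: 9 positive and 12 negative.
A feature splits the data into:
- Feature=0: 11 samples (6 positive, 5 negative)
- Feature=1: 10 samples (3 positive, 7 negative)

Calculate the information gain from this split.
0.0449 bits

Information Gain = H(Y) - H(Y|Feature)

Before split:
P(positive) = 9/21 = 0.4286
H(Y) = 0.9852 bits

After split:
Feature=0: H = 0.9940 bits (weight = 11/21)
Feature=1: H = 0.8813 bits (weight = 10/21)
H(Y|Feature) = (11/21)×0.9940 + (10/21)×0.8813 = 0.9403 bits

Information Gain = 0.9852 - 0.9403 = 0.0449 bits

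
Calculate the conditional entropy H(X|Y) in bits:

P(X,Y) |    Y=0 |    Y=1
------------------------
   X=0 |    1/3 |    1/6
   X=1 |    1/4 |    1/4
0.9793 bits

Using the chain rule: H(X|Y) = H(X,Y) - H(Y)

First, compute H(X,Y) = 1.9591 bits

Marginal P(Y) = (7/12, 5/12)
H(Y) = 0.9799 bits

H(X|Y) = H(X,Y) - H(Y) = 1.9591 - 0.9799 = 0.9793 bits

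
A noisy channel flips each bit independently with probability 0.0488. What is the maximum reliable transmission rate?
0.7187 bits

For a binary symmetric channel (BSC) with error probability p:
Capacity C = 1 - H(p) bits per symbol

where H(p) = -p log₂(p) - (1-p) log₂(1-p) is the binary entropy function.

H(0.0488) = 0.2813 bits
C = 1 - 0.2813 = 0.7187 bits per symbol

This means we can reliably transmit up to 0.7187 bits of information per channel use.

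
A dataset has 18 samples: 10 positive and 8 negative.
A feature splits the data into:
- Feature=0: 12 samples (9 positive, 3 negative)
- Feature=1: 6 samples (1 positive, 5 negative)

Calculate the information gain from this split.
0.2335 bits

Information Gain = H(Y) - H(Y|Feature)

Before split:
P(positive) = 10/18 = 0.5556
H(Y) = 0.9911 bits

After split:
Feature=0: H = 0.8113 bits (weight = 12/18)
Feature=1: H = 0.6500 bits (weight = 6/18)
H(Y|Feature) = (12/18)×0.8113 + (6/18)×0.6500 = 0.7575 bits

Information Gain = 0.9911 - 0.7575 = 0.2335 bits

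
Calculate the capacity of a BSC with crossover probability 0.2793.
0.1455 bits

For a binary symmetric channel (BSC) with error probability p:
Capacity C = 1 - H(p) bits per symbol

where H(p) = -p log₂(p) - (1-p) log₂(1-p) is the binary entropy function.

H(0.2793) = 0.8545 bits
C = 1 - 0.8545 = 0.1455 bits per symbol

This means we can reliably transmit up to 0.1455 bits of information per channel use.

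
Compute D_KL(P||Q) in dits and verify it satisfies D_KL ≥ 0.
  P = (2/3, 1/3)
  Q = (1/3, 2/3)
0.1003 dits

KL divergence satisfies the Gibbs inequality: D_KL(P||Q) ≥ 0 for all distributions P, Q.

D_KL(P||Q) = Σ p(x) log(p(x)/q(x))
Term by term:
  x=0: 2/3 × log_10[(2/3)/(1/3)] = 0.2007
  x=1: 1/3 × log_10[(1/3)/(2/3)] = -0.1003
D_KL(P||Q) = 0.1003 dits

D_KL(P||Q) = 0.1003 ≥ 0 ✓

This non-negativity is a fundamental property: relative entropy cannot be negative because it measures how different Q is from P.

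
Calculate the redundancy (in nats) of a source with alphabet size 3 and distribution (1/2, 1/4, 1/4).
0.0589 nats

Redundancy measures how far a source is from maximum entropy:
R = H_max - H(X)

Maximum entropy for 3 symbols: H_max = log_e(3) = 1.0986 nats
Actual entropy: H(X) = 1.0397 nats
Redundancy: R = 1.0986 - 1.0397 = 0.0589 nats

This redundancy represents potential for compression: the source could be compressed by 0.0589 nats per symbol.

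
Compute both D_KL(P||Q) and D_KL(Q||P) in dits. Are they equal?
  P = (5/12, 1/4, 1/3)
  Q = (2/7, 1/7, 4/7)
D_KL(P||Q) = 0.0510, D_KL(Q||P) = 0.0522

KL divergence is not symmetric: D_KL(P||Q) ≠ D_KL(Q||P) in general.

D_KL(P||Q) = 0.0510 dits
D_KL(Q||P) = 0.0522 dits

No, they are not equal!

This asymmetry is why KL divergence is not a true distance metric.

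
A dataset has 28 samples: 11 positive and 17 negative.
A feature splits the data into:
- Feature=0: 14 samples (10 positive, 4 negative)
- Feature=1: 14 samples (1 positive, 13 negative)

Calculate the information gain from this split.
0.3494 bits

Information Gain = H(Y) - H(Y|Feature)

Before split:
P(positive) = 11/28 = 0.3929
H(Y) = 0.9666 bits

After split:
Feature=0: H = 0.8631 bits (weight = 14/28)
Feature=1: H = 0.3712 bits (weight = 14/28)
H(Y|Feature) = (14/28)×0.8631 + (14/28)×0.3712 = 0.6172 bits

Information Gain = 0.9666 - 0.6172 = 0.3494 bits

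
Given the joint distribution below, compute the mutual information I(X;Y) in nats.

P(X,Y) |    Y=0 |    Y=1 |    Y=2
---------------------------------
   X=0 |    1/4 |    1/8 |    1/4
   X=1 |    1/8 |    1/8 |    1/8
0.0109 nats

Mutual information: I(X;Y) = H(X) + H(Y) - H(X,Y)

Marginals:
P(X) = (5/8, 3/8), H(X) = 0.6616 nats
P(Y) = (3/8, 1/4, 3/8), H(Y) = 1.0822 nats

Joint entropy: H(X,Y) = 1.7329 nats

I(X;Y) = 0.6616 + 1.0822 - 1.7329 = 0.0109 nats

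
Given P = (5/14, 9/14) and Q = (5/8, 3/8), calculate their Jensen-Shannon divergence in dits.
0.0158 dits

Jensen-Shannon divergence is:
JSD(P||Q) = 0.5 × D_KL(P||M) + 0.5 × D_KL(Q||M)
where M = 0.5 × (P + Q) is the mixture distribution.

M = 0.5 × (5/14, 9/14) + 0.5 × (5/8, 3/8) = (0.491071, 0.508929)

D_KL(P||M) = 0.0158 dits
D_KL(Q||M) = 0.0157 dits

JSD(P||Q) = 0.5 × 0.0158 + 0.5 × 0.0157 = 0.0158 dits

Unlike KL divergence, JSD is symmetric and bounded: 0 ≤ JSD ≤ log(2).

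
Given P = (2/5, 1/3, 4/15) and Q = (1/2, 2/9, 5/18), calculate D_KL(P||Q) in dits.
0.0152 dits

KL divergence: D_KL(P||Q) = Σ p(x) log(p(x)/q(x))

Computing term by term:
  x=0: 2/5 × log_10[(2/5)/(1/2)] = 2/5 × -0.0969 = -0.0388
  x=1: 1/3 × log_10[(1/3)/(2/9)] = 1/3 × 0.1761 = 0.0587
  x=2: 4/15 × log_10[(4/15)/(5/18)] = 4/15 × -0.0177 = -0.0047

D_KL(P||Q) = 0.0152 dits

Note: KL divergence is always non-negative and equals 0 iff P = Q.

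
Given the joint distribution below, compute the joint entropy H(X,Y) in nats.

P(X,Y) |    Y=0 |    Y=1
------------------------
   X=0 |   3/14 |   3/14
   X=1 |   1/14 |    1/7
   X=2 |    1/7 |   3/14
1.7348 nats

Joint entropy is H(X,Y) = -Σ_{x,y} p(x,y) log p(x,y).

Summing over all non-zero entries:
H(X,Y) = -[3/14·log_e(3/14) + 3/14·log_e(3/14) + 1/14·log_e(1/14) + 1/7·log_e(1/7) + 1/7·log_e(1/7) + 3/14·log_e(3/14)]
H(X,Y) = 1.7348 nats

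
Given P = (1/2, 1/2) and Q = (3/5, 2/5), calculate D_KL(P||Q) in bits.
0.0294 bits

KL divergence: D_KL(P||Q) = Σ p(x) log(p(x)/q(x))

Computing term by term:
  x=0: 1/2 × log_2[(1/2)/(3/5)] = 1/2 × -0.2630 = -0.1315
  x=1: 1/2 × log_2[(1/2)/(2/5)] = 1/2 × 0.3219 = 0.1610

D_KL(P||Q) = 0.0294 bits

Note: KL divergence is always non-negative and equals 0 iff P = Q.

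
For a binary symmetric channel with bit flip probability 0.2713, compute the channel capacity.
0.1567 bits

For a binary symmetric channel (BSC) with error probability p:
Capacity C = 1 - H(p) bits per symbol

where H(p) = -p log₂(p) - (1-p) log₂(1-p) is the binary entropy function.

H(0.2713) = 0.8433 bits
C = 1 - 0.8433 = 0.1567 bits per symbol

This means we can reliably transmit up to 0.1567 bits of information per channel use.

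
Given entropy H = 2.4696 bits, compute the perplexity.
5.5389

Perplexity is 2^H (or exp(H) for natural log).

H = 2.4696 bits
Perplexity = 2^2.4696 = 5.5389

Interpretation: The model's uncertainty is equivalent to choosing uniformly among 5.5 options.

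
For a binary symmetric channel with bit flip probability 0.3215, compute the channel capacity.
0.0940 bits

For a binary symmetric channel (BSC) with error probability p:
Capacity C = 1 - H(p) bits per symbol

where H(p) = -p log₂(p) - (1-p) log₂(1-p) is the binary entropy function.

H(0.3215) = 0.9060 bits
C = 1 - 0.9060 = 0.0940 bits per symbol

This means we can reliably transmit up to 0.0940 bits of information per channel use.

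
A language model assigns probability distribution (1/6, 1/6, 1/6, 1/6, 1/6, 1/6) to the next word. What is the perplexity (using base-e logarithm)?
6.0000

Perplexity is e^H (or exp(H) for natural log).

First, H = -Σ p log p = 1.7918 nats
Perplexity = e^1.7918 = 6.0000

Interpretation: The model's uncertainty is equivalent to choosing uniformly among 6.0 options.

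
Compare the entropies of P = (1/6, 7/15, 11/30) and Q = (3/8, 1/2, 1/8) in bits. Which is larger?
P

Computing entropies in bits:
H(P) = 1.4747
H(Q) = 1.4056

Distribution P has higher entropy.

Intuition: The distribution closer to uniform (more spread out) has higher entropy.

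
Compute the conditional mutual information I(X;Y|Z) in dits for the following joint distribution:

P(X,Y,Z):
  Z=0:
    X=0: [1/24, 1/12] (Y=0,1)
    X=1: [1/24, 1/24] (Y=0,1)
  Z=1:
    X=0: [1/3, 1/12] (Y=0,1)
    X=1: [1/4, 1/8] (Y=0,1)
0.0052 dits

Conditional mutual information: I(X;Y|Z) = H(X|Z) + H(Y|Z) - H(X,Y|Z)

H(Z) = 0.2222
H(X,Z) = 0.5210 → H(X|Z) = 0.2987
H(Y,Z) = 0.4813 → H(Y|Z) = 0.2590
H(X,Y,Z) = 0.7748 → H(X,Y|Z) = 0.5526

I(X;Y|Z) = 0.2987 + 0.2590 - 0.5526 = 0.0052 dits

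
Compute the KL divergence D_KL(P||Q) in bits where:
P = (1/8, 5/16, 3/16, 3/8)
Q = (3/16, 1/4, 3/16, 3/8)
0.0275 bits

KL divergence: D_KL(P||Q) = Σ p(x) log(p(x)/q(x))

Computing term by term:
  x=0: 1/8 × log_2[(1/8)/(3/16)] = 1/8 × -0.5850 = -0.0731
  x=1: 5/16 × log_2[(5/16)/(1/4)] = 5/16 × 0.3219 = 0.1006
  x=2: 3/16 × log_2[(3/16)/(3/16)] = 3/16 × 0.0000 = 0.0000
  x=3: 3/8 × log_2[(3/8)/(3/8)] = 3/8 × 0.0000 = 0.0000

D_KL(P||Q) = 0.0275 bits

Note: KL divergence is always non-negative and equals 0 iff P = Q.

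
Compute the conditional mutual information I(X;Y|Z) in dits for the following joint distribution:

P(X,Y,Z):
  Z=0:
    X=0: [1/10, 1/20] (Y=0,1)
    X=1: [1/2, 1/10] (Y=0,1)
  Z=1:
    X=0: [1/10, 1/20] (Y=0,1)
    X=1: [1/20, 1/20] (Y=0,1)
0.0056 dits

Conditional mutual information: I(X;Y|Z) = H(X|Z) + H(Y|Z) - H(X,Y|Z)

H(Z) = 0.2442
H(X,Z) = 0.4803 → H(X|Z) = 0.2361
H(Y,Z) = 0.4803 → H(Y|Z) = 0.2361
H(X,Y,Z) = 0.7107 → H(X,Y|Z) = 0.4665

I(X;Y|Z) = 0.2361 + 0.2361 - 0.4665 = 0.0056 dits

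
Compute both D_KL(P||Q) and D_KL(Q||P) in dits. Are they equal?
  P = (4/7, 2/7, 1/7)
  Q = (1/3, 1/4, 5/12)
D_KL(P||Q) = 0.0839, D_KL(Q||P) = 0.1012

KL divergence is not symmetric: D_KL(P||Q) ≠ D_KL(Q||P) in general.

D_KL(P||Q) = 0.0839 dits
D_KL(Q||P) = 0.1012 dits

No, they are not equal!

This asymmetry is why KL divergence is not a true distance metric.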